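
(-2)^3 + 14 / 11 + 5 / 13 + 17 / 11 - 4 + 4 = -686 / 143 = -4.80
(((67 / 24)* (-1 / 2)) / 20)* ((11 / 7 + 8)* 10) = -4489 / 672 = -6.68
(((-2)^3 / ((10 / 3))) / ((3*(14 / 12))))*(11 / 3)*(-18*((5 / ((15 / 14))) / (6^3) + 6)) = 85844 / 315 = 272.52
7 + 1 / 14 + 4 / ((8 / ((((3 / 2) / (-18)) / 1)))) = 1181 / 168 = 7.03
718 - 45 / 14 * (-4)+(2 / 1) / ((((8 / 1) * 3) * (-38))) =2332889 / 3192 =730.85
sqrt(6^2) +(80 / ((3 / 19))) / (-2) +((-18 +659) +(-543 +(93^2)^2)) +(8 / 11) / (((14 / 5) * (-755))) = 2609275007173 / 34881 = 74805051.67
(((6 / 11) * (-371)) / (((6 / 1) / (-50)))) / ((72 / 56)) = 129850 / 99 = 1311.62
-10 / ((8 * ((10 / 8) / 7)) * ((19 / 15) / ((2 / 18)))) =-35 / 57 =-0.61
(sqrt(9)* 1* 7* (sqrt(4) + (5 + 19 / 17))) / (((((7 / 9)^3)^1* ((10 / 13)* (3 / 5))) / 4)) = 2615652 / 833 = 3140.04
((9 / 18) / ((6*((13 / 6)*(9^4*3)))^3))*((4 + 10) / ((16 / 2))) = 7 / 134027501396131512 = 0.00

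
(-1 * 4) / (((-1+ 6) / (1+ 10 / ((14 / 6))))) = -148 / 35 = -4.23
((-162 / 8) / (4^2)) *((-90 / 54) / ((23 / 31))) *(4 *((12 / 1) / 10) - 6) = -2511 / 736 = -3.41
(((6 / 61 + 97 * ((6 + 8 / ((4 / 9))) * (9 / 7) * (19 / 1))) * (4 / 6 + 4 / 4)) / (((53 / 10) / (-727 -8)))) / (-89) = 42495967500 / 287737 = 147690.31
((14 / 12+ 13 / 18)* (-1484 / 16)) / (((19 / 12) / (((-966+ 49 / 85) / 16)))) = 1602349 / 240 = 6676.45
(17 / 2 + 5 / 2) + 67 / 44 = 551 / 44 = 12.52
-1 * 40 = -40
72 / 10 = 36 / 5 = 7.20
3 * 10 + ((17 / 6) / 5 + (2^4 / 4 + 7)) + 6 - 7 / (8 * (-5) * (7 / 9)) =1147 / 24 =47.79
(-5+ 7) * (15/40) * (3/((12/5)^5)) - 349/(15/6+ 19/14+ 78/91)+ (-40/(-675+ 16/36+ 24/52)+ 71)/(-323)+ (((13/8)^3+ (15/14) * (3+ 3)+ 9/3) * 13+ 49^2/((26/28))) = 1083658932259340989/402873411612672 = 2689.82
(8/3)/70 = 4/105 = 0.04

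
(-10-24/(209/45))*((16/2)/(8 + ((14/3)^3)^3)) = -62395110/539773960979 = -0.00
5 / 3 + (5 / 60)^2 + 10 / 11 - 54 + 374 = 510971 / 1584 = 322.58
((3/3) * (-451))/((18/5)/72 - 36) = 9020/719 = 12.55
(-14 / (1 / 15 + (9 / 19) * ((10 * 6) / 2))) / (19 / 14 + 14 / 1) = -11172 / 174967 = -0.06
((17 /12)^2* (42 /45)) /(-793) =-2023 /856440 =-0.00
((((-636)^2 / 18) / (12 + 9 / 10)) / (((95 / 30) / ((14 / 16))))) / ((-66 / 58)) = -11404540 / 26961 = -423.00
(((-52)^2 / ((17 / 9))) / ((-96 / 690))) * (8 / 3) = -466440 / 17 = -27437.65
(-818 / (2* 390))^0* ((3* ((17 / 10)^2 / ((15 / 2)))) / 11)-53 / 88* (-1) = 7781 / 11000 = 0.71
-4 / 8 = -1 / 2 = -0.50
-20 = -20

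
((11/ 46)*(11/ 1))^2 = 14641/ 2116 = 6.92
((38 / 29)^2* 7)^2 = 102171664 / 707281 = 144.46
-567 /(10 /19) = -10773 /10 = -1077.30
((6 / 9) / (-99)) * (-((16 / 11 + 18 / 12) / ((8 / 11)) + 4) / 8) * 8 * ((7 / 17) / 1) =301 / 13464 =0.02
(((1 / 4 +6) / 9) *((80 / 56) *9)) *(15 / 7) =1875 / 98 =19.13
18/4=9/2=4.50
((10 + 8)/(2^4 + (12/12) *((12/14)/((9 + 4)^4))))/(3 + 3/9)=5398029/15994190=0.34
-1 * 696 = -696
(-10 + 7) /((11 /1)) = -3 /11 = -0.27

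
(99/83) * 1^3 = 99/83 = 1.19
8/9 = 0.89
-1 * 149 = -149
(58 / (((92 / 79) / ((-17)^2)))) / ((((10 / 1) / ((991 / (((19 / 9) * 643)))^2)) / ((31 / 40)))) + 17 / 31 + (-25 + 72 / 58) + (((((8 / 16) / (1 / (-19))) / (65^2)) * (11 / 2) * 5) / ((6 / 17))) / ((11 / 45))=238080324629097517979 / 417247138654205600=570.60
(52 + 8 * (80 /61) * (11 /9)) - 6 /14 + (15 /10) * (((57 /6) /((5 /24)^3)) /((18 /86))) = 3647903737 /480375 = 7593.87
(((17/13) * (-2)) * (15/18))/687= -85/26793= -0.00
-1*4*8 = -32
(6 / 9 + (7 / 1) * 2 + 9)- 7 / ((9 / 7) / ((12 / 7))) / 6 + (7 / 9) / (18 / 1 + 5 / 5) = 3788 / 171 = 22.15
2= 2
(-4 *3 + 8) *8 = -32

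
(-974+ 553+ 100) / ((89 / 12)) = -3852 / 89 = -43.28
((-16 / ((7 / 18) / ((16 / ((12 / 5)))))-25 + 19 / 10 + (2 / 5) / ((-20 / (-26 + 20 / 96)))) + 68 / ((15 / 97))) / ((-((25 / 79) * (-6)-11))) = 94804187 / 8559600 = 11.08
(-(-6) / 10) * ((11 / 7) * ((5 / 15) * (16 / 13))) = 176 / 455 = 0.39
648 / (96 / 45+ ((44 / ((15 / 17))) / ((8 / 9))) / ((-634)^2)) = 7814024640 / 25726867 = 303.73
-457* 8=-3656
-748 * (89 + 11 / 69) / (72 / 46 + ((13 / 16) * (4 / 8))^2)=-4712136704 / 122253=-38544.14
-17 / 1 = -17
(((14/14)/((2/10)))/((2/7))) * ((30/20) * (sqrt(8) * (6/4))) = 315 * sqrt(2)/4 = 111.37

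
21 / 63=1 / 3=0.33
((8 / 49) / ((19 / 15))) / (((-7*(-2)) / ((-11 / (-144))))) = 55 / 78204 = 0.00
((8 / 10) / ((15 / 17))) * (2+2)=272 / 75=3.63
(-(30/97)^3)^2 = 729000000/832972004929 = 0.00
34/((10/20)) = 68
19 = 19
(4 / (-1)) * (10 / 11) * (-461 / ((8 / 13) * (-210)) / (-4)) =5993 / 1848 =3.24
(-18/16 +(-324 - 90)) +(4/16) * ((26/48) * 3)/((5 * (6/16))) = -49789/120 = -414.91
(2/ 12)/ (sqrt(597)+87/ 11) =-319/ 129336+121 *sqrt(597)/ 388008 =0.01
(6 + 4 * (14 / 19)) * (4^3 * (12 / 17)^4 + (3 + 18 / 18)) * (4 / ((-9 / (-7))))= 465132640 / 840123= 553.65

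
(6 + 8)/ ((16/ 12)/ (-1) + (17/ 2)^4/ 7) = 4704/ 250115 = 0.02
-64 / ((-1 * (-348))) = -16 / 87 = -0.18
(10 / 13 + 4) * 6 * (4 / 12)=124 / 13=9.54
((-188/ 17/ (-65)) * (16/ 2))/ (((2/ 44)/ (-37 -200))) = -7841856/ 1105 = -7096.70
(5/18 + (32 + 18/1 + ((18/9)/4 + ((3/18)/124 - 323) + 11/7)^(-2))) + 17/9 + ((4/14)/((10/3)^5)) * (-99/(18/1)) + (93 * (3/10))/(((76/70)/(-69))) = -191821654011896965511881/111462293453907900000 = -1720.96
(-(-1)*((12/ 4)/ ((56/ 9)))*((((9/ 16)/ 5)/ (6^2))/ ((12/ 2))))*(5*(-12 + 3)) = -0.01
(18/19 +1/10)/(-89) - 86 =-1454459/16910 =-86.01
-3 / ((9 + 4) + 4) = -3 / 17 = -0.18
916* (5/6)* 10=22900/3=7633.33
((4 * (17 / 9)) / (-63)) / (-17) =4 / 567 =0.01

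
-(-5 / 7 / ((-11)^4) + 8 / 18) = -409903 / 922383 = -0.44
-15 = -15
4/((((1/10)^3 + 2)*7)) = 4000/14007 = 0.29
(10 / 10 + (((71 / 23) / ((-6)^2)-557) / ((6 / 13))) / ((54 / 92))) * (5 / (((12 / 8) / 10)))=-149792725 / 2187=-68492.33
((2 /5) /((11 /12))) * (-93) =-2232 /55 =-40.58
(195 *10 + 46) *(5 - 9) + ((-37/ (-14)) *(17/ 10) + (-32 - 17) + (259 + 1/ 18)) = -7769.45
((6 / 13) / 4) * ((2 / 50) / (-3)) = -1 / 650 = -0.00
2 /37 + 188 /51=3.74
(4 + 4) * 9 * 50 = 3600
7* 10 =70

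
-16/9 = -1.78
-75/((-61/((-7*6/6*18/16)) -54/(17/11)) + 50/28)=160650/54427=2.95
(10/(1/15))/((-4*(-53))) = 75/106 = 0.71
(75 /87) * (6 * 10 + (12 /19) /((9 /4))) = 51.97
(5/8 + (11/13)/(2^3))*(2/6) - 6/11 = -259/858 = -0.30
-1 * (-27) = 27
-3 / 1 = -3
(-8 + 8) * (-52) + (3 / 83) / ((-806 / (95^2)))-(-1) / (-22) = -165637 / 367939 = -0.45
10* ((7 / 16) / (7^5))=0.00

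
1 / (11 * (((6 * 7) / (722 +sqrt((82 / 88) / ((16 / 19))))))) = sqrt(8569) / 40656 +361 / 231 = 1.57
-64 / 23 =-2.78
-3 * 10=-30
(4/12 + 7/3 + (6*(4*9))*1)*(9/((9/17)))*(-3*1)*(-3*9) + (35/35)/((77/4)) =23185012/77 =301104.05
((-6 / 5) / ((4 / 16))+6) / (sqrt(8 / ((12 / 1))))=3 * sqrt(6) / 5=1.47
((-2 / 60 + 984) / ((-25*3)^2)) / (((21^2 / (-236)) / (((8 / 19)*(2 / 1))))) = -7961696 / 100996875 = -0.08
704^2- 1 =495615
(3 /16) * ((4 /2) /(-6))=-1 /16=-0.06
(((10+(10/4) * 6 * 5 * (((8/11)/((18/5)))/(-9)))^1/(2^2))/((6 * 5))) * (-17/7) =-4199/24948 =-0.17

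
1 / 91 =0.01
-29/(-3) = 9.67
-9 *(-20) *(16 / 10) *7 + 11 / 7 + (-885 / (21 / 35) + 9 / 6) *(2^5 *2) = -646005 / 7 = -92286.43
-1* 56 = -56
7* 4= 28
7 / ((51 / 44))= 308 / 51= 6.04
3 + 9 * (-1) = -6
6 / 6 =1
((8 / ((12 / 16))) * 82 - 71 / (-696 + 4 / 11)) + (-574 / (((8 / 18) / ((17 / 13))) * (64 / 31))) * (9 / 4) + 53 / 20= -183965651447 / 190993920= -963.20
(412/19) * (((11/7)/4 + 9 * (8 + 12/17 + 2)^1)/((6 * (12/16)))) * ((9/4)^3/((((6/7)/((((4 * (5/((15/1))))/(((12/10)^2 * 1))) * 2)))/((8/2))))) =118581325/2584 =45890.61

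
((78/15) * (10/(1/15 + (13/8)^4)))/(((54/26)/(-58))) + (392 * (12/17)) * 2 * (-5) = -2973.34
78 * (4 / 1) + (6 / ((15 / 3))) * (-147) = 678 / 5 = 135.60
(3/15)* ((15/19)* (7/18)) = 0.06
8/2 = 4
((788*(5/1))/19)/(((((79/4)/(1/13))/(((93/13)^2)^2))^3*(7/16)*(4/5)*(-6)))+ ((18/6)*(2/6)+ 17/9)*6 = -1055357887111327155378778024532/10069419960803942803468677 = -104808.21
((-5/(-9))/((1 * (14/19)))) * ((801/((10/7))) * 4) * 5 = 8455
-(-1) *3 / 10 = 3 / 10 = 0.30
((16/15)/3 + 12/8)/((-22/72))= -334/55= -6.07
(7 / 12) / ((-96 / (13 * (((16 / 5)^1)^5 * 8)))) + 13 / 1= -5598151 / 28125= -199.05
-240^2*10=-576000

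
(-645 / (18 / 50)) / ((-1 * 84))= 5375 / 252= 21.33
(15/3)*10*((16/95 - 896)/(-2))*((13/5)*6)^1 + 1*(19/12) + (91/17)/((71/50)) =96147887335/275196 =349379.67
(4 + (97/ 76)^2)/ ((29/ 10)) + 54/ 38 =281581/ 83752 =3.36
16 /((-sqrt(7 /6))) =-16 * sqrt(42) /7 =-14.81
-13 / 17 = -0.76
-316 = -316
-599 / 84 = -7.13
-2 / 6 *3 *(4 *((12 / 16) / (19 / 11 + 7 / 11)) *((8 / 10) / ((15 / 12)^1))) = -264 / 325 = -0.81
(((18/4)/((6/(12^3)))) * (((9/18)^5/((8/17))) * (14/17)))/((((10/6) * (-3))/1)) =-567/40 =-14.18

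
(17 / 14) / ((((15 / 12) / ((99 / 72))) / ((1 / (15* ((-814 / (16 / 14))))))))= -17 / 135975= -0.00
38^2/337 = 1444/337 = 4.28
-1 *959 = -959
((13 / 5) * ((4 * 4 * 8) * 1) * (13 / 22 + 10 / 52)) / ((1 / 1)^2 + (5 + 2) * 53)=3584 / 5115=0.70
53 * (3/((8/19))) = 3021/8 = 377.62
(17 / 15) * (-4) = -68 / 15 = -4.53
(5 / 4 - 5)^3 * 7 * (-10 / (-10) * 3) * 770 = -27286875 / 32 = -852714.84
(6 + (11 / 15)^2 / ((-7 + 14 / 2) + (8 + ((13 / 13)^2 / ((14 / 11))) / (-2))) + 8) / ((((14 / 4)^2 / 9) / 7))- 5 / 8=71.74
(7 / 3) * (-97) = -679 / 3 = -226.33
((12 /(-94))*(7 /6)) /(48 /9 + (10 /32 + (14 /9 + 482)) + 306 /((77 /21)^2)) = -121968 /419259787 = -0.00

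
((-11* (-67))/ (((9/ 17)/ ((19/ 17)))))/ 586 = 14003/ 5274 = 2.66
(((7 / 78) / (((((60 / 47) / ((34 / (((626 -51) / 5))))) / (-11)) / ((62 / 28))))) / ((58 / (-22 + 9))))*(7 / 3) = 1907213 / 7203600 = 0.26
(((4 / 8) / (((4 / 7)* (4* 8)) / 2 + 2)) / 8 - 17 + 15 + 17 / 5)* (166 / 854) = 103999 / 380640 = 0.27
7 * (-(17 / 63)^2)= -0.51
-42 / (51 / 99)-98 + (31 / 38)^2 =-4390751 / 24548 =-178.86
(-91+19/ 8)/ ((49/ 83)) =-58847/ 392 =-150.12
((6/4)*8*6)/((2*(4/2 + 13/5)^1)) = 180/23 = 7.83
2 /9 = 0.22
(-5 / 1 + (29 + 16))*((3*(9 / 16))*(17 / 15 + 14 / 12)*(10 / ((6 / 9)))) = 9315 / 4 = 2328.75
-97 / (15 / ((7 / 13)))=-679 / 195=-3.48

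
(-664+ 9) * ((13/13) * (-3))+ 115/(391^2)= 13061360/6647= 1965.00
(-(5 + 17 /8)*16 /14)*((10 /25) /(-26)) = 57 /455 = 0.13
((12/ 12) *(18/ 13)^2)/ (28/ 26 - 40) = -162/ 3289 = -0.05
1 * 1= 1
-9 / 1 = -9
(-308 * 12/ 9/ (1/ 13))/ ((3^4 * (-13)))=5.07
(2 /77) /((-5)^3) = -2 /9625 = -0.00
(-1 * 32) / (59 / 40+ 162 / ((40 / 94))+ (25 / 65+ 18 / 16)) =-4160 / 49879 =-0.08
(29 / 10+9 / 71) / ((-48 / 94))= -101003 / 17040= -5.93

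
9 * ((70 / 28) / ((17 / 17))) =45 / 2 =22.50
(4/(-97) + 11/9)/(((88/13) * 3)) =13403/230472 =0.06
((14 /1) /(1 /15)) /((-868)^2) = 15 /53816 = 0.00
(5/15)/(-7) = -1/21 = -0.05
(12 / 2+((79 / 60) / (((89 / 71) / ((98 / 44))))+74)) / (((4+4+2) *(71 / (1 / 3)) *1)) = 9673241 / 250232400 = 0.04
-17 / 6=-2.83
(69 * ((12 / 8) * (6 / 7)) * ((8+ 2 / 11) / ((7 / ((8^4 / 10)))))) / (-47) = -22892544 / 25333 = -903.66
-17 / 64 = -0.27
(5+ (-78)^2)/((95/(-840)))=-1022952/19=-53839.58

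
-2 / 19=-0.11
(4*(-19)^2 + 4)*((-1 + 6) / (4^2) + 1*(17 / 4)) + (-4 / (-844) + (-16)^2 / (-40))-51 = 13818611 / 2110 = 6549.10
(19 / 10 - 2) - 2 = -21 / 10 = -2.10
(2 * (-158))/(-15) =316/15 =21.07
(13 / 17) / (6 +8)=13 / 238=0.05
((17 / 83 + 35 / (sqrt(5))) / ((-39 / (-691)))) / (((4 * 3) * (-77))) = -691 * sqrt(5) / 5148- 11747 / 2990988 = -0.30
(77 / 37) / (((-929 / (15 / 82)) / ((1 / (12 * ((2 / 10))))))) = -1925 / 11274344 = -0.00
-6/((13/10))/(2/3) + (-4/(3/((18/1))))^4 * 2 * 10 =86261670/13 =6635513.08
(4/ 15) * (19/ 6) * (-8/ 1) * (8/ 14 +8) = -1216/ 21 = -57.90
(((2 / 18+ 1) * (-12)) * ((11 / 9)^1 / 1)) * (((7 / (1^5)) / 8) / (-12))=385 / 324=1.19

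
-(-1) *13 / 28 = 13 / 28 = 0.46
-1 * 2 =-2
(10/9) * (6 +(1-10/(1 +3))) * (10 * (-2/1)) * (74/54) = -3700/27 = -137.04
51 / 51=1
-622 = -622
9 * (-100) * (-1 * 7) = 6300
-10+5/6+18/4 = -14/3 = -4.67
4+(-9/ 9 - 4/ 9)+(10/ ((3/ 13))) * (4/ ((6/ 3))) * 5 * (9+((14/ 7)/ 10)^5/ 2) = 4390453/ 1125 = 3902.62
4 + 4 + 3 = 11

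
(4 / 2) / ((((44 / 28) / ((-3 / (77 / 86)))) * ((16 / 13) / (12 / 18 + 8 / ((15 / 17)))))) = -33.72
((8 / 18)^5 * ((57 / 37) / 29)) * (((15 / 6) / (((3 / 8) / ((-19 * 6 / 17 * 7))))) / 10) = -10350592 / 359037603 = -0.03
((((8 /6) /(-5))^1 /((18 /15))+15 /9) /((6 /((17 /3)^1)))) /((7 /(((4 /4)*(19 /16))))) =4199 /18144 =0.23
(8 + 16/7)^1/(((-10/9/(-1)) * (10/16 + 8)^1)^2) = 10368/92575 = 0.11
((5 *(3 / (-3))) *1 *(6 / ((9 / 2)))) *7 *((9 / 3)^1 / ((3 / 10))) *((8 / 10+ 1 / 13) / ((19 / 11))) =-3080 / 13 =-236.92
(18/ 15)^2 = 36/ 25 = 1.44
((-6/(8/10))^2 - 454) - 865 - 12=-5099/4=-1274.75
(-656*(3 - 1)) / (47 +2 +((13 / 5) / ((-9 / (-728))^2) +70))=-531360 / 6937987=-0.08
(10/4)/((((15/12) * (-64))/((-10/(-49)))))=-0.01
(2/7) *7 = 2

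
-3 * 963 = -2889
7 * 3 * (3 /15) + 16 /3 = 9.53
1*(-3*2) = -6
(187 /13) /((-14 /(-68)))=6358 /91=69.87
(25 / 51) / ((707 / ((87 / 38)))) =725 / 456722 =0.00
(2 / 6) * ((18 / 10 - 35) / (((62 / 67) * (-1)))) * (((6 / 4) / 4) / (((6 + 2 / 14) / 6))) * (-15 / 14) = -50049 / 10664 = -4.69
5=5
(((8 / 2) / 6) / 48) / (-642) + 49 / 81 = 83885 / 138672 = 0.60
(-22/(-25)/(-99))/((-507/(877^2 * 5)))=1538258/22815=67.42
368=368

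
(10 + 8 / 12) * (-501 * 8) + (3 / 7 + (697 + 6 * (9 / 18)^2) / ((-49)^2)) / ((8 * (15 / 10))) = -2463537793 / 57624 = -42751.94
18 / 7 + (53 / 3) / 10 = 911 / 210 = 4.34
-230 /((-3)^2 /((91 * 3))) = -20930 /3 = -6976.67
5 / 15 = 1 / 3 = 0.33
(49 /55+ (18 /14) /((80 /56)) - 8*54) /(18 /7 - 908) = 331261 /697180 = 0.48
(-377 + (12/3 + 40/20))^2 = 137641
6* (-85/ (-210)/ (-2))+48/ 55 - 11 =-8733/ 770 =-11.34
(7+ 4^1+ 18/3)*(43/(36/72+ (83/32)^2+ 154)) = 748544/165097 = 4.53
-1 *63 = -63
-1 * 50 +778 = 728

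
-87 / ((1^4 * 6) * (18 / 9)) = -7.25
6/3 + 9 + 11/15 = 176/15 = 11.73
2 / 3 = 0.67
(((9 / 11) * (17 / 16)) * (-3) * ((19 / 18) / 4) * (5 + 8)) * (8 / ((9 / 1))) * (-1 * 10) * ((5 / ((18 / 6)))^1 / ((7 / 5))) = 524875 / 5544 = 94.67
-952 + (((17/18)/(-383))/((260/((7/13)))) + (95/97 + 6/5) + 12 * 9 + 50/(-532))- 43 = -53203807686499/60123097944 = -884.91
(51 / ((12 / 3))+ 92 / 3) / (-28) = -521 / 336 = -1.55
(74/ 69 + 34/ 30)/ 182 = 761/ 62790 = 0.01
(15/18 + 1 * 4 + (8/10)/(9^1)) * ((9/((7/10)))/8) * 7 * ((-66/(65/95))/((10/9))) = -2499849/520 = -4807.40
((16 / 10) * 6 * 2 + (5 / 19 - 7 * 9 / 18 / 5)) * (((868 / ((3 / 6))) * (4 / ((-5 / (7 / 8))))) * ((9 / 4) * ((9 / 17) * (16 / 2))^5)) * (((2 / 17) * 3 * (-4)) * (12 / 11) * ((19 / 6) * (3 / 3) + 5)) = 22179901700012507136 / 25223759605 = 879325764.57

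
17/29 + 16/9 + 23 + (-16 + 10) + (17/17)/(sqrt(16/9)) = 20999/1044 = 20.11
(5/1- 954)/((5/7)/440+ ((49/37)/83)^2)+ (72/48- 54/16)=-44106049026407/87280456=-505337.06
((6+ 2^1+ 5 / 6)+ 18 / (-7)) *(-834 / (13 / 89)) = -3253573 / 91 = -35753.55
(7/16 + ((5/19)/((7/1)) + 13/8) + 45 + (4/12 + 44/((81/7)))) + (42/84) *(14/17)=51.65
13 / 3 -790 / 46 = -886 / 69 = -12.84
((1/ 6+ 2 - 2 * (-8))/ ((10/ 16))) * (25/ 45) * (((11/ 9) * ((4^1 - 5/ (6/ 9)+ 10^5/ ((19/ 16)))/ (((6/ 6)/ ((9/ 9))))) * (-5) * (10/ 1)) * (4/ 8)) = -191832026650/ 4617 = -41549063.60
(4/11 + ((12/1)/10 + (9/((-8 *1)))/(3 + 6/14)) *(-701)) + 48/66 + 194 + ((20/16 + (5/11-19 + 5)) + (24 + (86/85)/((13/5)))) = -314279509/777920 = -404.00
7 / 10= 0.70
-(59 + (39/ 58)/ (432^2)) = -212875789/ 3608064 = -59.00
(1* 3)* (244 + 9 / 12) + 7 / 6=8825 / 12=735.42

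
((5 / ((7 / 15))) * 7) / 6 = 25 / 2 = 12.50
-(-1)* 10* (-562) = -5620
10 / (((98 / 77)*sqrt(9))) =55 / 21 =2.62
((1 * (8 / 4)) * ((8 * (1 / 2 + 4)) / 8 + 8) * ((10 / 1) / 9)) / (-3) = -250 / 27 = -9.26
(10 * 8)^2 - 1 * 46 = 6354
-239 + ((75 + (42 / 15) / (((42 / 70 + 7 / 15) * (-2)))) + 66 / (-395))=-165.48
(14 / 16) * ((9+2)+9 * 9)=161 / 2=80.50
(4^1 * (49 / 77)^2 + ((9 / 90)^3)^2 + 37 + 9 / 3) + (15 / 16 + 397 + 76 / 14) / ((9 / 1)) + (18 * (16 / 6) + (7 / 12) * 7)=138.52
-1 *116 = -116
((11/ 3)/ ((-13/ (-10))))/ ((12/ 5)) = 275/ 234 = 1.18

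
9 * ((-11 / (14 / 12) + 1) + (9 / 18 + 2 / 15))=-4911 / 70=-70.16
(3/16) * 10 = 15/8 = 1.88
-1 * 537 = -537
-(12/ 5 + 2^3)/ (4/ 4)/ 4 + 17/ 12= -71/ 60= -1.18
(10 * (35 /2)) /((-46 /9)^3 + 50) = -18225 /8698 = -2.10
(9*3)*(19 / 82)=513 / 82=6.26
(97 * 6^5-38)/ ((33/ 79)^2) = 4707174394/ 1089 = 4322474.19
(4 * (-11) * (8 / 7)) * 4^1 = -1408 / 7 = -201.14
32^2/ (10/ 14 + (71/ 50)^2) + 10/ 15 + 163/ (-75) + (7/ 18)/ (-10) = 5353842761/ 14336100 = 373.45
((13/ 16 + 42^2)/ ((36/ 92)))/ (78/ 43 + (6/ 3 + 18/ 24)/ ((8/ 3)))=55852786/ 35235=1585.15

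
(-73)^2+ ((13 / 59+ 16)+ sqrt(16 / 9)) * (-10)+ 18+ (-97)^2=2580742 / 177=14580.46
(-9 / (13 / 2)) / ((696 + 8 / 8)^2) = -18 / 6315517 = -0.00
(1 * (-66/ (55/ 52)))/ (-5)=312/ 25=12.48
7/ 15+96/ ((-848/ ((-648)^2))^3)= -26028706081046821/ 2233155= -11655575220.28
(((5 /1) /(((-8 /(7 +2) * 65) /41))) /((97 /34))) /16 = -6273 /80704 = -0.08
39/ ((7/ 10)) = 55.71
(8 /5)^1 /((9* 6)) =4 /135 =0.03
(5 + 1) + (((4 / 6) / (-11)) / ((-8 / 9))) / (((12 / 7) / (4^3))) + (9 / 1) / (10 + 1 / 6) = 6328 / 671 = 9.43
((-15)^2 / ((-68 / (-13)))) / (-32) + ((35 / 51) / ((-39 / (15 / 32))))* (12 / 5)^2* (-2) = -35337 / 28288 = -1.25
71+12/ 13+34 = 1377/ 13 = 105.92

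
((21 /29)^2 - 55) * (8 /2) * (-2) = 366512 /841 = 435.80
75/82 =0.91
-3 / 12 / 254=-1 / 1016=-0.00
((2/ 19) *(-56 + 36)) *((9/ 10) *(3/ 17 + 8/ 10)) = -2988/ 1615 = -1.85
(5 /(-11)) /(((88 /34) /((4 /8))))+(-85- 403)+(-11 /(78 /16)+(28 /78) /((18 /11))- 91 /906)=-1934691749 /3946536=-490.23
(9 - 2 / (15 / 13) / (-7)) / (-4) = -971 / 420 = -2.31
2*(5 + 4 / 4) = 12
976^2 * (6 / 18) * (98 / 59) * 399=210438569.22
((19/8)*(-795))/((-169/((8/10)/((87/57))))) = 5.86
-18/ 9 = -2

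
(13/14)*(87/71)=1131/994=1.14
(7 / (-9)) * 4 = -28 / 9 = -3.11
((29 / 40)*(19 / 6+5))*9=4263 / 80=53.29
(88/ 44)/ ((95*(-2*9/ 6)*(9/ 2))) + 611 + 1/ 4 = 6271409/ 10260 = 611.25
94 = 94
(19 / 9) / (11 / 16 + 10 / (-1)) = -0.23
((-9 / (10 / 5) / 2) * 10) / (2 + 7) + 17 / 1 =29 / 2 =14.50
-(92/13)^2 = -8464/169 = -50.08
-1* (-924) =924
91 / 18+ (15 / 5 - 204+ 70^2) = 84673 / 18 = 4704.06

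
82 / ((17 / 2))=164 / 17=9.65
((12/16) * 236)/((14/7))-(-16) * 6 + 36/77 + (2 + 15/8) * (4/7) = 2059/11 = 187.18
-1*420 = -420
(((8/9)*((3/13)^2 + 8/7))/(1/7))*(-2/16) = -1415/1521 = -0.93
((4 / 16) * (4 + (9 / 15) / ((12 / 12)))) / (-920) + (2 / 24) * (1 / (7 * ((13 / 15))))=0.01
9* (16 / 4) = 36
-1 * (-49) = 49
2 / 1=2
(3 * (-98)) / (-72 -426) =49 / 83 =0.59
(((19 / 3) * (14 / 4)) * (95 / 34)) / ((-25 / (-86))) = 108661 / 510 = 213.06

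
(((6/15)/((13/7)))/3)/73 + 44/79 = 627446/1124565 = 0.56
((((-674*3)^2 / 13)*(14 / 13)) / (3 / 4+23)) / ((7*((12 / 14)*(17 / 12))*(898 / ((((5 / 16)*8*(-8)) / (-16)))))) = 2.34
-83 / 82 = -1.01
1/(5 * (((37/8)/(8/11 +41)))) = 3672/2035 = 1.80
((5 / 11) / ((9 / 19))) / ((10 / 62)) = 589 / 99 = 5.95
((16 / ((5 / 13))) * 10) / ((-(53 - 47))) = -208 / 3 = -69.33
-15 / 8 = -1.88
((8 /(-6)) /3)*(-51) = 68 /3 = 22.67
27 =27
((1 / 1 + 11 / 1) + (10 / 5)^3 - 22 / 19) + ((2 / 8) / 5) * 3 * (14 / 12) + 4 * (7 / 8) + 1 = 17873 / 760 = 23.52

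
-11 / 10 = -1.10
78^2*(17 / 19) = 103428 / 19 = 5443.58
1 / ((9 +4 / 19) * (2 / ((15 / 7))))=57 / 490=0.12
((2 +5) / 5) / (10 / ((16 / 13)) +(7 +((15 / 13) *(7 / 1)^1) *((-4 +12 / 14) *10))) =-728 / 124135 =-0.01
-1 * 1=-1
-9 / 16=-0.56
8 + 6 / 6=9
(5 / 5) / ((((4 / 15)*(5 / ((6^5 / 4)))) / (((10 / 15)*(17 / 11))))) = 16524 / 11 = 1502.18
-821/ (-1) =821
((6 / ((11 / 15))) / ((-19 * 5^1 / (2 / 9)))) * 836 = -16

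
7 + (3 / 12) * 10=19 / 2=9.50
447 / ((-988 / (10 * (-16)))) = 72.39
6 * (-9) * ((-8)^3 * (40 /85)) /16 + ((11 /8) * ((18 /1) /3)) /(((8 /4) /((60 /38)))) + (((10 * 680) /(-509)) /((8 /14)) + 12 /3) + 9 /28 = 921406401 /1150849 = 800.63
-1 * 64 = -64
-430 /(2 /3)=-645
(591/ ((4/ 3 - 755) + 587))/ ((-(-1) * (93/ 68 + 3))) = -3349/ 4125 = -0.81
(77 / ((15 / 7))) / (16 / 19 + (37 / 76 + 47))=40964 / 55095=0.74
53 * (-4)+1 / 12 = -2543 / 12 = -211.92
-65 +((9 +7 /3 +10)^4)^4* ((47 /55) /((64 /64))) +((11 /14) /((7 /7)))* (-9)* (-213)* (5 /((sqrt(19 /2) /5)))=527175* sqrt(38) /266 +3723723638170423866742673638217 /2367569655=1572804259552154082523.62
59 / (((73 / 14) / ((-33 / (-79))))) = 27258 / 5767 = 4.73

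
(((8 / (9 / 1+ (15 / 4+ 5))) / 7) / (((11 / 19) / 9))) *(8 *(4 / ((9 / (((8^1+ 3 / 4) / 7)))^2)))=30400 / 49203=0.62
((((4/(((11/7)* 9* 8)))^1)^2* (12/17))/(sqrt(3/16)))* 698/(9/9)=136808* sqrt(3)/166617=1.42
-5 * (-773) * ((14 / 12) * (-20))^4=92798650000 / 81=1145662345.68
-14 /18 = -7 /9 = -0.78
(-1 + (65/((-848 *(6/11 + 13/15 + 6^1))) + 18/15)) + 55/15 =59991157/15556560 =3.86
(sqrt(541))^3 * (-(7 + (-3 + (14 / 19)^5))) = -5649241020 * sqrt(541) / 2476099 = -53066.54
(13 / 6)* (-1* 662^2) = -2848586 / 3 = -949528.67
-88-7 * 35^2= -8663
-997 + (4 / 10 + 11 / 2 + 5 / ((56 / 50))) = -138129 / 140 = -986.64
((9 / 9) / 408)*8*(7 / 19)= 7 / 969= 0.01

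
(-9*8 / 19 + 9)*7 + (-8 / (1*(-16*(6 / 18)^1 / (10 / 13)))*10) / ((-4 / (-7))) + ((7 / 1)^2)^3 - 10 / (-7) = 117707.09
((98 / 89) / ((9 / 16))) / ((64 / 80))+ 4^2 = 14776 / 801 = 18.45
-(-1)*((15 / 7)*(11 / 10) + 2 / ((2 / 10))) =173 / 14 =12.36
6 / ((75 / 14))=28 / 25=1.12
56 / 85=0.66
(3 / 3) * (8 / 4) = 2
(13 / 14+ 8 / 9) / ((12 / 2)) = 0.30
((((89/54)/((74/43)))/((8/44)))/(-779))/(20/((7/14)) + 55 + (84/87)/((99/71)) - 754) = 13428943/1307411971752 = 0.00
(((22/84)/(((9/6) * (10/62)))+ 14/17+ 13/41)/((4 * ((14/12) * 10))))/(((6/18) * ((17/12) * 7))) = 1464306/101605175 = 0.01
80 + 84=164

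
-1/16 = -0.06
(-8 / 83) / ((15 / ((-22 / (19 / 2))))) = 352 / 23655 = 0.01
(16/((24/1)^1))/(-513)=-2/1539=-0.00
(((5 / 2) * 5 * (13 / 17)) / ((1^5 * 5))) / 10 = 13 / 68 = 0.19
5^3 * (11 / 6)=1375 / 6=229.17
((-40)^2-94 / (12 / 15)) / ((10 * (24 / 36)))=1779 / 8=222.38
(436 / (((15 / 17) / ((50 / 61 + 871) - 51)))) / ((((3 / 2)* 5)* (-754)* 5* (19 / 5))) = -24741256 / 6554145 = -3.77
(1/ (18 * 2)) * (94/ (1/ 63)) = 329/ 2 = 164.50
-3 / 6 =-1 / 2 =-0.50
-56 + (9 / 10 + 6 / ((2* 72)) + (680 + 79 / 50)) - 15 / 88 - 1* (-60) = 2264959 / 3300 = 686.35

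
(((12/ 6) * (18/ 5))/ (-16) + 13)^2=63001/ 400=157.50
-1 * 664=-664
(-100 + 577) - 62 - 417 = -2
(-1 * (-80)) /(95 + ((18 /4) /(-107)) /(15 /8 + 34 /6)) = 1549360 /1839757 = 0.84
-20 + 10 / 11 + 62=42.91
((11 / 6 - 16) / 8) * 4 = -85 / 12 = -7.08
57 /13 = 4.38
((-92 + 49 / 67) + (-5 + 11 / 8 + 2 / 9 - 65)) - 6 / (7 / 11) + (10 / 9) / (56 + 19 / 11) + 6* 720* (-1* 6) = -37294654013 / 1429512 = -26089.08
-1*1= -1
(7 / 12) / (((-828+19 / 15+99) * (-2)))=35 / 87328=0.00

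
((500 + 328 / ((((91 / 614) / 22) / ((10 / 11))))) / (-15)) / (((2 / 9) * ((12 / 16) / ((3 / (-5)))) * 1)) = 4888008 / 455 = 10742.87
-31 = -31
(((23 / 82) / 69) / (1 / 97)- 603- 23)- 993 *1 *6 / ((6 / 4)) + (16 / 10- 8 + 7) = -5654317 / 1230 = -4597.01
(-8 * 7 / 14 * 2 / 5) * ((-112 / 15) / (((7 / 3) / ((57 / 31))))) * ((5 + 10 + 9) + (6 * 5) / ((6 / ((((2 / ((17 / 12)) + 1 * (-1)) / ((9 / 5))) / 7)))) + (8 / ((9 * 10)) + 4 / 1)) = 52562816 / 197625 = 265.97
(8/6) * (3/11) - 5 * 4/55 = 0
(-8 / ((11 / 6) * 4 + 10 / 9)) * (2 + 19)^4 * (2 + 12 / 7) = -13002444 / 19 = -684339.16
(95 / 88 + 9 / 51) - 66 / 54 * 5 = -65369 / 13464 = -4.86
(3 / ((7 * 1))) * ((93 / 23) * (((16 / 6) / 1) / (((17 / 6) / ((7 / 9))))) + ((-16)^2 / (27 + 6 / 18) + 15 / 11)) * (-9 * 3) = -158.41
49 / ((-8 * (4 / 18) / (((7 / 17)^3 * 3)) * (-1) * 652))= 453789 / 51252416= 0.01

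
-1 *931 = -931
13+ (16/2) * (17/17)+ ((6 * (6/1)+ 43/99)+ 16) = 73.43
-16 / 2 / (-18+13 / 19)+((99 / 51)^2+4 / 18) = 3810043 / 855729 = 4.45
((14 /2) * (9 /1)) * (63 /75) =1323 /25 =52.92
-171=-171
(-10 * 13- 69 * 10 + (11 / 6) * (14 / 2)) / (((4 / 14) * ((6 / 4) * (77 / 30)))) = -24215 / 33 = -733.79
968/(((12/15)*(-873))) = -1210/873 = -1.39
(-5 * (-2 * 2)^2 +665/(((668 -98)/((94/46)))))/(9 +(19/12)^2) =-6.75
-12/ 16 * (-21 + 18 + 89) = -129/ 2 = -64.50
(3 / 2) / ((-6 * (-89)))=1 / 356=0.00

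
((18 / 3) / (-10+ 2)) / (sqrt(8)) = -3 * sqrt(2) / 16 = -0.27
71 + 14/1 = 85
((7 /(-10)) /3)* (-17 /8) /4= 119 /960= 0.12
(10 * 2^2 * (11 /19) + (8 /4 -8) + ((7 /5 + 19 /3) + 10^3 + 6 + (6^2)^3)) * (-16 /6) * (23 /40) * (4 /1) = -1250350288 /4275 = -292479.60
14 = 14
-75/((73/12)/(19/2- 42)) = 29250/73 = 400.68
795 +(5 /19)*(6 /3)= 15115 /19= 795.53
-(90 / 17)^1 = -90 / 17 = -5.29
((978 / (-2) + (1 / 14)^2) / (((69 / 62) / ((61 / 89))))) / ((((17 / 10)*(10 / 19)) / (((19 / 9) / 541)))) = -65427319793 / 49814281314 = -1.31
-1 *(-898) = 898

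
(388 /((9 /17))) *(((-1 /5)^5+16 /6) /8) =41220053 /168750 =244.27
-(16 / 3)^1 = -16 / 3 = -5.33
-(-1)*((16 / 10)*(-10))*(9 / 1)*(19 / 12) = -228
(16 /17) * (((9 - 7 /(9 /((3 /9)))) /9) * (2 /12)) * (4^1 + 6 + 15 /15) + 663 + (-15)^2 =11025752 /12393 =889.68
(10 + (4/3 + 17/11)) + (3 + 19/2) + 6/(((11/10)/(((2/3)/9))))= 5105/198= 25.78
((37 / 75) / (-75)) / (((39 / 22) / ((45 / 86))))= -407 / 209625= -0.00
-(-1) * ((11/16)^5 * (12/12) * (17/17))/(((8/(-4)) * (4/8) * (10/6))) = -483153/5242880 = -0.09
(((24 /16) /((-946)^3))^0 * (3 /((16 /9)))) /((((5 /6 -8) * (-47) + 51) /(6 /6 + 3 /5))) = 81 /11635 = 0.01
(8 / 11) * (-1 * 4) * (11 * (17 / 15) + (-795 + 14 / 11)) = 4125056 / 1815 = 2272.76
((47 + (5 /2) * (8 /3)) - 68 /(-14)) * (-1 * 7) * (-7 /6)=8603 /18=477.94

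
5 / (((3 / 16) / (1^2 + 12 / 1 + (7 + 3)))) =1840 / 3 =613.33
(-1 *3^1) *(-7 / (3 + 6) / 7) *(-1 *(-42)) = 14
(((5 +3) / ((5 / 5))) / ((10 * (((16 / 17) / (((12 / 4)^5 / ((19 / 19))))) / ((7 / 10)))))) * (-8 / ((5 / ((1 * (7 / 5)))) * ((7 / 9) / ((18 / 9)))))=-520506 / 625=-832.81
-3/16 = -0.19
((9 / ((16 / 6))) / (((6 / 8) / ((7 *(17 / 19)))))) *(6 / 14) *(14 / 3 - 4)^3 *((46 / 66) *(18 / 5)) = 9384 / 1045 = 8.98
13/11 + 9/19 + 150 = 31696/209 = 151.66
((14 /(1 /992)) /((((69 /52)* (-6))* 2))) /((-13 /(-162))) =-249984 /23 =-10868.87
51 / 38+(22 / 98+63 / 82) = 89125 / 38171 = 2.33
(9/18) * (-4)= -2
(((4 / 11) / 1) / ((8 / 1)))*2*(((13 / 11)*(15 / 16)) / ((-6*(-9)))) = 65 / 34848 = 0.00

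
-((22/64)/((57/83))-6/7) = 0.36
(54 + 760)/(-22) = -37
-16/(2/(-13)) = 104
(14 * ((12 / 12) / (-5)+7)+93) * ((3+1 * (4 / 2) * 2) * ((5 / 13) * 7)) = 46109 / 13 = 3546.85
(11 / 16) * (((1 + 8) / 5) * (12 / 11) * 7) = 189 / 20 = 9.45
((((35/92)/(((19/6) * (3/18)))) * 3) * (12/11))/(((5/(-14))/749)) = -23782248/4807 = -4947.42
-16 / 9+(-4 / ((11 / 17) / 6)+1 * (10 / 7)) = -25946 / 693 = -37.44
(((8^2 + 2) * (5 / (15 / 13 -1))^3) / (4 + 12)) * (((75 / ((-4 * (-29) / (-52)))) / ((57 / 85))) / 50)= -10014200625 / 70528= -141989.01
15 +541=556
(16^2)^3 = 16777216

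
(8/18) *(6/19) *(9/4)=6/19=0.32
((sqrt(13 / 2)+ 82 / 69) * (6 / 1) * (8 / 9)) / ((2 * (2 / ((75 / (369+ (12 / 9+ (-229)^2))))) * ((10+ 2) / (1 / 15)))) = 205 / 16397919+ 5 * sqrt(26) / 950604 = 0.00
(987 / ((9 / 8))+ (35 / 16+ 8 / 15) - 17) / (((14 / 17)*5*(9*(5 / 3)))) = 3521261 / 252000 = 13.97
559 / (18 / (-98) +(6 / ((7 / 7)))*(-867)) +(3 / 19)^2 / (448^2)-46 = -46.11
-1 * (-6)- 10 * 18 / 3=-54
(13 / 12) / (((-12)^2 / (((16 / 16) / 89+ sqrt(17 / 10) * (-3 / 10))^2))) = 15767869 / 13687488000 -13 * sqrt(170) / 2563200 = 0.00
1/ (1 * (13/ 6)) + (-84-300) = -383.54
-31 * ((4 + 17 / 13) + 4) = -3751 / 13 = -288.54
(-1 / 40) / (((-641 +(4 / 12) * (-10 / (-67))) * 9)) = 67 / 15459720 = 0.00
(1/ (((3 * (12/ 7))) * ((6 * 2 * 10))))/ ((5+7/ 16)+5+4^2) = 7/ 114210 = 0.00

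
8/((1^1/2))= 16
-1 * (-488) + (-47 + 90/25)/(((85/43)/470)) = -835634/85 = -9830.99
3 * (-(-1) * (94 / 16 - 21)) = -363 / 8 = -45.38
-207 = -207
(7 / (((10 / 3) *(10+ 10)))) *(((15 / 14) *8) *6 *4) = 108 / 5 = 21.60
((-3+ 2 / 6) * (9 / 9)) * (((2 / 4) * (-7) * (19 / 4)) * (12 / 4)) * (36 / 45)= 532 / 5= 106.40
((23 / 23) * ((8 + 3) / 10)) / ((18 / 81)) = 99 / 20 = 4.95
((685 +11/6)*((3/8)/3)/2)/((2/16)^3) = 65936/3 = 21978.67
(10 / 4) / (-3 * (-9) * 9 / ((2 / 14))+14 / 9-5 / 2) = 45 / 30601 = 0.00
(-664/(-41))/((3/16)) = 10624/123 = 86.37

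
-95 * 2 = -190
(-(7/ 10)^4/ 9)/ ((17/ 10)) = -2401/ 153000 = -0.02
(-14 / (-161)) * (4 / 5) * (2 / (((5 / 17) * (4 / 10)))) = 136 / 115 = 1.18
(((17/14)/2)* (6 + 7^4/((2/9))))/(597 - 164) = 367557/24248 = 15.16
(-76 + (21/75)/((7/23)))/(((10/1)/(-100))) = 3754/5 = 750.80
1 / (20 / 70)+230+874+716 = 3647 / 2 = 1823.50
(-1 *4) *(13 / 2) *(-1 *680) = 17680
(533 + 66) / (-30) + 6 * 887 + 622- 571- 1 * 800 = 136591 / 30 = 4553.03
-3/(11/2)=-6/11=-0.55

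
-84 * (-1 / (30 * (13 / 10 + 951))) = 28 / 9523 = 0.00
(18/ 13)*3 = 54/ 13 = 4.15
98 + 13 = 111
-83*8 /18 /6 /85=-166 /2295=-0.07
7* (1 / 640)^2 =7 / 409600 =0.00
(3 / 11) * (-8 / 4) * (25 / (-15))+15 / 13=295 / 143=2.06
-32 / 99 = -0.32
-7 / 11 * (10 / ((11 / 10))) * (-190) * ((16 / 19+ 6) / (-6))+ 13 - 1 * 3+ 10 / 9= -1352900 / 1089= -1242.33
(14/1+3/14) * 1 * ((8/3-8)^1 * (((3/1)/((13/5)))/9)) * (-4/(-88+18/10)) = -159200/352989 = -0.45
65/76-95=-7155/76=-94.14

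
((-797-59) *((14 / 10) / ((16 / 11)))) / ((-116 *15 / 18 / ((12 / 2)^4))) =8008308 / 725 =11045.94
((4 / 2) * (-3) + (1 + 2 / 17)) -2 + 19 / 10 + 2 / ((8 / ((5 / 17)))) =-1669 / 340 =-4.91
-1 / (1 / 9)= -9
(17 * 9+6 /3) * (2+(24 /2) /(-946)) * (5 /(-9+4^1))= -145700 /473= -308.03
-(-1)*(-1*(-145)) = 145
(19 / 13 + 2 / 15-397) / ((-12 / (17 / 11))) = 327692 / 6435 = 50.92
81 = 81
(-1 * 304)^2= 92416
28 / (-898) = -14 / 449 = -0.03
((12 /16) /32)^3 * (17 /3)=153 /2097152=0.00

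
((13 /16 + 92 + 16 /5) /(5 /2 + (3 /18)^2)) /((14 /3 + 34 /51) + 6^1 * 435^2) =207387 /6199040120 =0.00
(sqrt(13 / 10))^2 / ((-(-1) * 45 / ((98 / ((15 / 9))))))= 637 / 375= 1.70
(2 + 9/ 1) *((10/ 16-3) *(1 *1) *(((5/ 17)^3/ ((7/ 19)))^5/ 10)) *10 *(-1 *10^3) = 1974123729705810546875/ 48108744226725474032951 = 0.04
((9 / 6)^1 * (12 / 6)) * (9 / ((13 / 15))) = 405 / 13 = 31.15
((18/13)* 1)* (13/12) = 3/2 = 1.50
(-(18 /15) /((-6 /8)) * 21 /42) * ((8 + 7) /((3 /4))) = 16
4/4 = 1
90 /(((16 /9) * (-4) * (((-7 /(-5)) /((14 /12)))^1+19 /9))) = -18225 /4768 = -3.82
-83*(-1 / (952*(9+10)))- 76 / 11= -1373775 / 198968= -6.90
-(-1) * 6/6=1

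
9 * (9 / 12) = 6.75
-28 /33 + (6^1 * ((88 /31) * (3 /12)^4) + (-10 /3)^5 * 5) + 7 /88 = -2728931257 /1325808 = -2058.32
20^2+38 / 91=36438 / 91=400.42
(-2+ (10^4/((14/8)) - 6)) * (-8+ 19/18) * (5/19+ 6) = -42440500/171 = -248190.06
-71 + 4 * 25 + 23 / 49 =1444 / 49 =29.47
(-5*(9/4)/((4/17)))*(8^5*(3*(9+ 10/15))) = -45434880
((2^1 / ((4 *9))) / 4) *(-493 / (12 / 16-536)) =0.01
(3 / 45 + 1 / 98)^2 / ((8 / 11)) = 140459 / 17287200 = 0.01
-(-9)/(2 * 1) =9/2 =4.50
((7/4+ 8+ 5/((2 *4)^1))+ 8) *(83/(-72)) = -4067/192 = -21.18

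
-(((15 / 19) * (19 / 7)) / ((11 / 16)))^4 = -3317760000 / 35153041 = -94.38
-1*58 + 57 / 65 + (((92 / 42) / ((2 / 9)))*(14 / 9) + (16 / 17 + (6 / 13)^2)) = -1751189 / 43095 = -40.64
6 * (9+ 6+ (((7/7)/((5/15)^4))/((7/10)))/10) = 1116/7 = 159.43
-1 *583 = -583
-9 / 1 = -9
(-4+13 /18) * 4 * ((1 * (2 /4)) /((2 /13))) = -767 /18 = -42.61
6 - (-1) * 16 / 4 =10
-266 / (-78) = 133 / 39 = 3.41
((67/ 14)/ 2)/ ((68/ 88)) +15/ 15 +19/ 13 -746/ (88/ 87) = -49823363/ 68068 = -731.96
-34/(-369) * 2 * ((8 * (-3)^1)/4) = -136/123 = -1.11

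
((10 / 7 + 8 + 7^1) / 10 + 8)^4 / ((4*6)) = 110716875 / 307328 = 360.26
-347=-347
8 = 8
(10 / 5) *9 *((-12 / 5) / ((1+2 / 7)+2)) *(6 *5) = -9072 / 23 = -394.43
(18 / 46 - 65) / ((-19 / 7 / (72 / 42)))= 17832 / 437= 40.81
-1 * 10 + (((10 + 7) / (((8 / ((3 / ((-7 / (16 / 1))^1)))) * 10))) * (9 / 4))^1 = -1859 / 140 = -13.28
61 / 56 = 1.09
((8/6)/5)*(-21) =-28/5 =-5.60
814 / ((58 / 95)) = 38665 / 29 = 1333.28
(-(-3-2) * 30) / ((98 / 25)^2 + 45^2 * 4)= 0.02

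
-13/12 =-1.08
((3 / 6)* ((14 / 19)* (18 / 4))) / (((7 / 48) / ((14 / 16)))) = 189 / 19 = 9.95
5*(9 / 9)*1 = 5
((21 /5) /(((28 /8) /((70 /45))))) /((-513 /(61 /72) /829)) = -353983 /138510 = -2.56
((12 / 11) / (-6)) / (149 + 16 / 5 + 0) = -10 / 8371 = -0.00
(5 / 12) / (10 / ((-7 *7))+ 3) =245 / 1644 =0.15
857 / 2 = 428.50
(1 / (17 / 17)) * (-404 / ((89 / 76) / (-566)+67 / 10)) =-86892320 / 1440591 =-60.32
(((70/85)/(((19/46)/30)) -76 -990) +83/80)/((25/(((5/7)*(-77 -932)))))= 3743826897/129200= 28976.99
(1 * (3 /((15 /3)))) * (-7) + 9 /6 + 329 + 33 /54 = 14711 /45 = 326.91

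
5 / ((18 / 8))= 20 / 9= 2.22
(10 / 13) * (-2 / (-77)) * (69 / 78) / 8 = 115 / 52052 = 0.00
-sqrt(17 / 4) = -sqrt(17) / 2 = -2.06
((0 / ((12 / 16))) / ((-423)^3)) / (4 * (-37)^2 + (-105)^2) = 0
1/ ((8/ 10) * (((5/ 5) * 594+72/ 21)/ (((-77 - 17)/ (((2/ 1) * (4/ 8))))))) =-1645/ 8364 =-0.20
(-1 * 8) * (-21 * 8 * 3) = 4032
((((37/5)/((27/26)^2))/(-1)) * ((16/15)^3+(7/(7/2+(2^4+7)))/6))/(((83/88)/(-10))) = 990312321856/10823189625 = 91.50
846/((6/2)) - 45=237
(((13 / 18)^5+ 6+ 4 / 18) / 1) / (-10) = -2425721 / 3779136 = -0.64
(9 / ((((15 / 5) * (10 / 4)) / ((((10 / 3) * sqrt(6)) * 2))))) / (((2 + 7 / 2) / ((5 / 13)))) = 80 * sqrt(6) / 143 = 1.37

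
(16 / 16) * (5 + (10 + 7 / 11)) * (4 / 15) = 688 / 165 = 4.17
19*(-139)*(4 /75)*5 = -10564 /15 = -704.27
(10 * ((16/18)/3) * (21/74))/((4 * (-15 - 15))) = -0.01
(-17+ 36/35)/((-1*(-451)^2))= 559/7119035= 0.00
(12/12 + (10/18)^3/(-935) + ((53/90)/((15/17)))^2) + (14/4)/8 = 855540091/454410000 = 1.88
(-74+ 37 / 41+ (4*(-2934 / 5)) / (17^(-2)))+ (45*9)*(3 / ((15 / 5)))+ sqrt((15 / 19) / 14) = -138991824 / 205+ sqrt(3990) / 266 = -678008.66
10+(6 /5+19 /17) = 1047 /85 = 12.32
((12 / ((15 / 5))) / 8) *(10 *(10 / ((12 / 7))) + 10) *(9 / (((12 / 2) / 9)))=1845 / 4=461.25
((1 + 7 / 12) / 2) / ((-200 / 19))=-361 / 4800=-0.08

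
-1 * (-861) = 861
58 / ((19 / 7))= 406 / 19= 21.37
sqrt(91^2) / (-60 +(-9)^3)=-0.12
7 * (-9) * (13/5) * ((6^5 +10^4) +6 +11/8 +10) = -116582193/40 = -2914554.82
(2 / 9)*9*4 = 8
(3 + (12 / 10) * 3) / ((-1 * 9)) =-11 / 15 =-0.73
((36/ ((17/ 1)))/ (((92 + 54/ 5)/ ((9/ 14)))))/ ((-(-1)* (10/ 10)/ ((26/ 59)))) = 10530/ 1804397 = 0.01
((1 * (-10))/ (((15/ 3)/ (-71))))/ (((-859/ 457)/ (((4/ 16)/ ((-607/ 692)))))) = 11226662/ 521413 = 21.53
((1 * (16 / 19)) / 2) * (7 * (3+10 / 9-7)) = -1456 / 171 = -8.51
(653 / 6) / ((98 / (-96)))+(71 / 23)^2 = -97.08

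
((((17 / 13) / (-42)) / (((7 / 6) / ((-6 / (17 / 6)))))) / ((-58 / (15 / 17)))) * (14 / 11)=-0.00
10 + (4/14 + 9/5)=423/35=12.09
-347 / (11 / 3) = -1041 / 11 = -94.64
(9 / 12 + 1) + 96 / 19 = 517 / 76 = 6.80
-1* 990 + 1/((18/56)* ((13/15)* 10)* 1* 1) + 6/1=-38362/39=-983.64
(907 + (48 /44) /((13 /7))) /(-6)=-129785 /858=-151.26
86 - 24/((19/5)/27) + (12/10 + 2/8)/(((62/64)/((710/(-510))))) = -86.61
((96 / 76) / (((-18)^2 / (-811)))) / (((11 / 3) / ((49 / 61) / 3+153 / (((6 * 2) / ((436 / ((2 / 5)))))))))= -4125218813 / 344223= -11984.15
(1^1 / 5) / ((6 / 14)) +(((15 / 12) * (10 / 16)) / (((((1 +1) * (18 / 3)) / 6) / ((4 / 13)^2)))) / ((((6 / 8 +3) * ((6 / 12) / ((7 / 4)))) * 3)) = 7273 / 15210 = 0.48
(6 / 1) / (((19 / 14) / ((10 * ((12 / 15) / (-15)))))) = -2.36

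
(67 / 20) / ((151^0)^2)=67 / 20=3.35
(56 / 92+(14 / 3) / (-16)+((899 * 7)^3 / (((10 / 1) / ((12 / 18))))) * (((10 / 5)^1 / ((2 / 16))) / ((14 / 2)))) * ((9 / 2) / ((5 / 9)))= 2829936724231113 / 9200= 307601817851.21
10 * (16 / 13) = 160 / 13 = 12.31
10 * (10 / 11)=100 / 11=9.09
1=1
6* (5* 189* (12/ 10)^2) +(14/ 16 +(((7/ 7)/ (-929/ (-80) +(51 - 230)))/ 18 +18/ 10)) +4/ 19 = 748114551479/ 91594440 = 8167.69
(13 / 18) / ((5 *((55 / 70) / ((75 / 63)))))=65 / 297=0.22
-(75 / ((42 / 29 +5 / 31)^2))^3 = -222711139799498503546875 / 9179334302138674129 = -24262.23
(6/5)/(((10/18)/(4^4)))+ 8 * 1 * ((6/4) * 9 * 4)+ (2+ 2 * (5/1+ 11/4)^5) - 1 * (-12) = 728515463/12800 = 56915.27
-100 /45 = -20 /9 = -2.22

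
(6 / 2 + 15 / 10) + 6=21 / 2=10.50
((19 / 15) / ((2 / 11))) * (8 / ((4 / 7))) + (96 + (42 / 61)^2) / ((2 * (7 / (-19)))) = -13047889 / 390705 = -33.40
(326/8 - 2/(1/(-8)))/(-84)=-227/336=-0.68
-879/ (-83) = 879/ 83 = 10.59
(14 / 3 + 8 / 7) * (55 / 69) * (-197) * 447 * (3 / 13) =-196958630 / 2093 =-94103.50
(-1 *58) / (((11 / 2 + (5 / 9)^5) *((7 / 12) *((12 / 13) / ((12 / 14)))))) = -534275352 / 32133661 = -16.63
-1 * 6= -6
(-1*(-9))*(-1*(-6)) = 54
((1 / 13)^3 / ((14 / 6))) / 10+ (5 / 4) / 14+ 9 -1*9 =54937 / 615160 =0.09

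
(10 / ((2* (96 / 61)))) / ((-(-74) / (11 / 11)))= 0.04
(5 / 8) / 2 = 5 / 16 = 0.31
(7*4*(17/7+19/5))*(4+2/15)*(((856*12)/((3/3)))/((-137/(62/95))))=-11477138432/325375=-35273.57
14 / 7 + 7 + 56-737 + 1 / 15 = -10079 / 15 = -671.93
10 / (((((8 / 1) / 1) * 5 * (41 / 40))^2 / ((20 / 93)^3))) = 80000 / 1352124117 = 0.00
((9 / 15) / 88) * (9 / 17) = 27 / 7480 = 0.00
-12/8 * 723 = -2169/2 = -1084.50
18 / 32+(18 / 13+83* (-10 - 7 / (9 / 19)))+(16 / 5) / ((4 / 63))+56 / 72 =-18752111 / 9360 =-2003.43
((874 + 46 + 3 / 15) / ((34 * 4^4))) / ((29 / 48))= 13803 / 78880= 0.17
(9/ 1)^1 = 9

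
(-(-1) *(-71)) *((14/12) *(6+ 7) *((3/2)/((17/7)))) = -45227/68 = -665.10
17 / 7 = 2.43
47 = 47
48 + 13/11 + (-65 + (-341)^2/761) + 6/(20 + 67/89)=2122382533/15461237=137.27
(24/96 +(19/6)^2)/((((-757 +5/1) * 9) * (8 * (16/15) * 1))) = -925/5197824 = -0.00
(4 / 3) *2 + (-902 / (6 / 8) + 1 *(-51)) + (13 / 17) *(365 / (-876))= -255269 / 204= -1251.32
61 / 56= 1.09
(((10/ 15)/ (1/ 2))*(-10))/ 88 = -5/ 33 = -0.15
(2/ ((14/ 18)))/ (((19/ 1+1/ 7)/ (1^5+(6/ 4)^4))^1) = 873/ 1072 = 0.81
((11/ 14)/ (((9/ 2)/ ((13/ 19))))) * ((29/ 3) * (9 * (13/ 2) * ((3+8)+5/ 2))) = 485199/ 532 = 912.03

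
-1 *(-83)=83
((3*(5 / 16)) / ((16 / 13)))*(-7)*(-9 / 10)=2457 / 512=4.80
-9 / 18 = -1 / 2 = -0.50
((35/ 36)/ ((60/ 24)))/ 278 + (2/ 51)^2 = 4247/ 1446156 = 0.00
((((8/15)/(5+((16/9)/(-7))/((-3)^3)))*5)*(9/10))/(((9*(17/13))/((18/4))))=132678/724285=0.18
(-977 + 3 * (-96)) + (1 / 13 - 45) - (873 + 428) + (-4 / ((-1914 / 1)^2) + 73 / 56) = -1739932678475 / 666738072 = -2609.62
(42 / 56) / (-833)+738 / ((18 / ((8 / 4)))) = 273221 / 3332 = 82.00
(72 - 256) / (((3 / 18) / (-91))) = 100464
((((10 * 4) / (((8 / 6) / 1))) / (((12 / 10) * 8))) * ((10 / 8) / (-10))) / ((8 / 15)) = -375 / 512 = -0.73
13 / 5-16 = -67 / 5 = -13.40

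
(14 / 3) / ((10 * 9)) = 7 / 135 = 0.05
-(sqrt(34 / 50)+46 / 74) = -sqrt(17) / 5 -23 / 37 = -1.45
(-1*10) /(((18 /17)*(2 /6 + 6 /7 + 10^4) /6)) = -0.01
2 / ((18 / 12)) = 4 / 3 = 1.33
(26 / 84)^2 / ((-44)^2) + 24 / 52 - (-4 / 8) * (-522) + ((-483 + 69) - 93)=-34075905515 / 44396352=-767.54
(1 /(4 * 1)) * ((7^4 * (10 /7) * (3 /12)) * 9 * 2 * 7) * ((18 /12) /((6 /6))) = 324135 /8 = 40516.88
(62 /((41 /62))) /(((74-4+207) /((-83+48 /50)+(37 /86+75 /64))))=-5318296047 /195340400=-27.23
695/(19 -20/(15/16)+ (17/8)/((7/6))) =-58380/43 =-1357.67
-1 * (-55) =55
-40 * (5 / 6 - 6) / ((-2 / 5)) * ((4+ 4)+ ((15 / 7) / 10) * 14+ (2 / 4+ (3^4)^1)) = -143375 / 3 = -47791.67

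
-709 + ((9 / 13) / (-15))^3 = -194709152 / 274625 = -709.00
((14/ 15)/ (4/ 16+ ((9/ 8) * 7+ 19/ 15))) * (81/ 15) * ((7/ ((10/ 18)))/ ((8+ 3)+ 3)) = 1944/ 4025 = 0.48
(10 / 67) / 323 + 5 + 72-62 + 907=19953012 / 21641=922.00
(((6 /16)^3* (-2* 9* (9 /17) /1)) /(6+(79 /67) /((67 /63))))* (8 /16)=-3272481 /92584448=-0.04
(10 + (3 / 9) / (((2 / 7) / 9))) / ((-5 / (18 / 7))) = -369 / 35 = -10.54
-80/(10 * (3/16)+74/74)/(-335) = 128/1541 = 0.08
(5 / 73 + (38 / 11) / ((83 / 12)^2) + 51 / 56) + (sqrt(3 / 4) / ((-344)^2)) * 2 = sqrt(3) / 118336 + 325712873 / 309784552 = 1.05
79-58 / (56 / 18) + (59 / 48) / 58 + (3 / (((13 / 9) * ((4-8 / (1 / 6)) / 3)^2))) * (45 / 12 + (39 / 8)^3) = 482886619157 / 7847583744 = 61.53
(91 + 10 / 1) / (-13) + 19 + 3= 185 / 13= 14.23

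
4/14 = 2/7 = 0.29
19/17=1.12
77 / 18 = 4.28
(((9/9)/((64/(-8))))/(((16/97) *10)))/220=-97/281600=-0.00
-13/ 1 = -13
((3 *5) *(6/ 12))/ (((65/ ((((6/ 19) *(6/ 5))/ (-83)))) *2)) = -27/ 102505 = -0.00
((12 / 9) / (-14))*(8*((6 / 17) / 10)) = -16 / 595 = -0.03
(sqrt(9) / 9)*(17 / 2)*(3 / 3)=17 / 6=2.83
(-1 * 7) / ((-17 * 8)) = 7 / 136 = 0.05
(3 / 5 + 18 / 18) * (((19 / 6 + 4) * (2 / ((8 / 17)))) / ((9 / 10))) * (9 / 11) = 1462 / 33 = 44.30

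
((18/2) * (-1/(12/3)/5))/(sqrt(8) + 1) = 9/140-9 * sqrt(2)/70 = -0.12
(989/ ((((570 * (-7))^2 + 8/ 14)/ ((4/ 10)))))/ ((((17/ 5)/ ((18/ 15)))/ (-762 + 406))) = -80367/ 25740380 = -0.00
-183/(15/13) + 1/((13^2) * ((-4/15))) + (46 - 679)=-2675683/3380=-791.62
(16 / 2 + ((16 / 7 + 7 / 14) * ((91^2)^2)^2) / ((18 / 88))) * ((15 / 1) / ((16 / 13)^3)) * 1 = 1055283620381285491885 / 2048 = 515275205264299556.58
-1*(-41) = 41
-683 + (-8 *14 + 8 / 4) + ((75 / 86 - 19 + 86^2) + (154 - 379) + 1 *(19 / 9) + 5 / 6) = 2462410 / 387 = 6362.82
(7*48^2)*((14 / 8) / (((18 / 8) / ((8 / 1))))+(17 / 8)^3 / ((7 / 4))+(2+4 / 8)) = 229106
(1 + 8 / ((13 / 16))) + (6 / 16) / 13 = 87 / 8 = 10.88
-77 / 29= -2.66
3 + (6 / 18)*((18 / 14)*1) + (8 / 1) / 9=4.32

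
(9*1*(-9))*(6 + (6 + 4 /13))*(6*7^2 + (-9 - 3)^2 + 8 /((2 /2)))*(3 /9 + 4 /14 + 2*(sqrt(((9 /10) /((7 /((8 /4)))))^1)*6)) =-41617152*sqrt(35) /91 - 1926720 /7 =-2980854.41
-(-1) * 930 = 930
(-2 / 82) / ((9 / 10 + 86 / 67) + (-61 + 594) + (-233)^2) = -670 / 1506020323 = -0.00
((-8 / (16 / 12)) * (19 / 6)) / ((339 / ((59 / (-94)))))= 1121 / 31866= 0.04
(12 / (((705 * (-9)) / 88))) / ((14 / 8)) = -1408 / 14805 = -0.10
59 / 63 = 0.94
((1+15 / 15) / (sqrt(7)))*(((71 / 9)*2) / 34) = 0.35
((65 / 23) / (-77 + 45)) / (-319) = 65 / 234784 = 0.00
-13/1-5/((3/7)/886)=-31049/3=-10349.67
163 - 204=-41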